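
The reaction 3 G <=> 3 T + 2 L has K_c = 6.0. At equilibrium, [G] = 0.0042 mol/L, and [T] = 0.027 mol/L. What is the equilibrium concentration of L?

[L] = 0.15 mol/L

At equilibrium, K_c = [T]³·[L]² / [G]³ = 6.0.
(0.027)³·([L])² / (0.0042)³ = 6.0
[L]² = 0.0226 ⇒ [L] = 0.15 mol/L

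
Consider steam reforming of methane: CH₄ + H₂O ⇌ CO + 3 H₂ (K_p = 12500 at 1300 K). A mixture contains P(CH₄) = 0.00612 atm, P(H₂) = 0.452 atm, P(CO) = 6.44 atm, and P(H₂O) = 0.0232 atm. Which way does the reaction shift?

in the forward direction

Q_p = P(CO)·P(H₂)³ / (P(CH₄)·P(H₂O)) = (6.44)·(0.452)³ / ((0.00612)·(0.0232)) = 4190
Q_p = 4190 < K_p = 12500, so the forward reaction proceeds.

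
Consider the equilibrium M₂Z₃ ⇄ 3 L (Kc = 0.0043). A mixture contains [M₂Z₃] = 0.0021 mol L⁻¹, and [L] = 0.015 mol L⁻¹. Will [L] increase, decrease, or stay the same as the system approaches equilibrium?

Qc = [L]³ / [M₂Z₃] = (0.015)³ / (0.0021) = 0.0016
Qc = 0.0016 < Kc = 0.0043: net forward reaction.
L is a product, so it increases.

increase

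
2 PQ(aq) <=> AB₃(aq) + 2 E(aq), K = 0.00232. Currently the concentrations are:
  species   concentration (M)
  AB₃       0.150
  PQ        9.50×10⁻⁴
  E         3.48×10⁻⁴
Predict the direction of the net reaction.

Q = [AB₃]·[E]² / [PQ]² = (0.150)·(3.48×10⁻⁴)² / (9.50×10⁻⁴)² = 0.0201
Q = 0.0201 > K = 0.00232, so the reverse reaction proceeds.

reverse (toward reactants)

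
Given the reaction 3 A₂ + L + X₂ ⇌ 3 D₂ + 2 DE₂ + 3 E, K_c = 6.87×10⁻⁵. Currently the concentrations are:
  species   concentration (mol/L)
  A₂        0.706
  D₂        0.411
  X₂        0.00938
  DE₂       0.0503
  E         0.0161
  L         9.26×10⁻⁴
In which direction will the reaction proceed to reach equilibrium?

to the left

Q_c = [D₂]³·[DE₂]²·[E]³ / ([A₂]³·[L]·[X₂]) = (0.411)³·(0.0503)²·(0.0161)³ / ((0.706)³·(9.26×10⁻⁴)·(0.00938)) = 2.40×10⁻⁴
Q_c = 2.40×10⁻⁴ > K_c = 6.87×10⁻⁵, so the reverse reaction proceeds.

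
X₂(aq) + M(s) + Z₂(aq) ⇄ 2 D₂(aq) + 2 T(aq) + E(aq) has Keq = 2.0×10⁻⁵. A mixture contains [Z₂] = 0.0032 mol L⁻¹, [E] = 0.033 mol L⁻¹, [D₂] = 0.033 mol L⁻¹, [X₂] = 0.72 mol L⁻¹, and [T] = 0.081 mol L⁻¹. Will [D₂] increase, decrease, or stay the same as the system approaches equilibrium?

decrease

(M is a pure solid — omitted from Q.)
Q = [D₂]²·[T]²·[E] / ([X₂]·[Z₂]) = (0.033)²·(0.081)²·(0.033) / ((0.72)·(0.0032)) = 1.0×10⁻⁴
Q = 1.0×10⁻⁴ > Keq = 2.0×10⁻⁵: net reverse reaction.
D₂ is a product, so it decreases.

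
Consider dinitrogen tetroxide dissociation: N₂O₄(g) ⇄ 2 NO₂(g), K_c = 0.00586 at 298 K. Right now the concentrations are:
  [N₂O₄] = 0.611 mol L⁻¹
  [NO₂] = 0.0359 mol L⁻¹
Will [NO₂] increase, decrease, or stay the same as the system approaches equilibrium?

Q_c = [NO₂]² / [N₂O₄] = (0.0359)² / (0.611) = 0.00211
Q_c = 0.00211 < K_c = 0.00586: net forward reaction.
NO₂ is a product, so it increases.

increase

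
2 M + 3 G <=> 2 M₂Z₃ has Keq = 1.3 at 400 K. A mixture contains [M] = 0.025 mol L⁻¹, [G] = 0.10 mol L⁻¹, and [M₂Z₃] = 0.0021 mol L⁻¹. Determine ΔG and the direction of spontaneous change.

ΔG = 5.63 kJ/mol; the forward reaction is non-spontaneous

Q = [M₂Z₃]² / ([M]²·[G]³) = (0.0021)² / ((0.025)²·(0.10)³) = 7.06
ΔG = RT ln(Q/Keq) = (8.314 J mol⁻¹ K⁻¹)(400 K) × ln(7.06/1.3)
   = (3.326 kJ/mol)(1.692) = 5.63 kJ/mol
ΔG > 0, so the forward reaction is non-spontaneous (proceeds in reverse).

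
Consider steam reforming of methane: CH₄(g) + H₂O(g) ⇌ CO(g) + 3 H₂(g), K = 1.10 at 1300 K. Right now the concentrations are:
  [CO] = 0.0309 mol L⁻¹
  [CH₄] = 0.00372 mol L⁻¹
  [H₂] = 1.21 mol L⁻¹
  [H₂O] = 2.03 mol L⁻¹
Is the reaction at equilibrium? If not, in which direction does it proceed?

Q = [CO]·[H₂]³ / ([CH₄]·[H₂O]) = (0.0309)·(1.21)³ / ((0.00372)·(2.03)) = 7.25
Q = 7.25 > K = 1.10, so the reverse reaction proceeds.

to the left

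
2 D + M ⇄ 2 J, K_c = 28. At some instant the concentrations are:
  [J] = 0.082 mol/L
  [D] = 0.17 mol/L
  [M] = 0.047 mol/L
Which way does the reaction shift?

Q_c = [J]² / ([D]²·[M]) = (0.082)² / ((0.17)²·(0.047)) = 5.0
Q_c = 5.0 < K_c = 28, so the forward reaction proceeds.

forward (toward products)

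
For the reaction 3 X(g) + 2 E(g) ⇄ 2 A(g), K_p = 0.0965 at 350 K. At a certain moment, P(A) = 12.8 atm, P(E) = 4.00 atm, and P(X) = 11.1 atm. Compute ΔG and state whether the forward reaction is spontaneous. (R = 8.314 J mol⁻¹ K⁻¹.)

Q_p = P(A)² / (P(X)³·P(E)²) = (12.8)² / ((11.1)³·(4.00)²) = 0.00749
ΔG = RT ln(Q_p/K_p) = (8.314 J mol⁻¹ K⁻¹)(350 K) × ln(0.00749/0.0965)
   = (2.910 kJ/mol)(-2.556) = -7.44 kJ/mol
ΔG < 0, so the forward reaction is spontaneous (proceeds forward).

ΔG = -7.44 kJ/mol; the forward reaction is spontaneous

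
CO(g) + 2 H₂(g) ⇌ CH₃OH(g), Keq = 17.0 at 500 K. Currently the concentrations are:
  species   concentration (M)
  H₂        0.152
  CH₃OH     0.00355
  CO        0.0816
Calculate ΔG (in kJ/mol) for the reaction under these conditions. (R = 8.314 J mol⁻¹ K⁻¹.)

ΔG = -9.15 kJ/mol

Q = [CH₃OH] / ([CO]·[H₂]²) = (0.00355) / ((0.0816)·(0.152)²) = 1.88
ΔG = RT ln(Q/Keq) = (8.314 J mol⁻¹ K⁻¹)(500 K) × ln(1.88/17.0)
   = (4.157 kJ/mol)(-2.202) = -9.15 kJ/mol
ΔG < 0, so the forward reaction is spontaneous (proceeds forward).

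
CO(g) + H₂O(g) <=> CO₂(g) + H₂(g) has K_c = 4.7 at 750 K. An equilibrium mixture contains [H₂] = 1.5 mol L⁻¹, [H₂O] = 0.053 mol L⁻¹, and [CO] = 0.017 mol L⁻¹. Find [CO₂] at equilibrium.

At equilibrium, K_c = [CO₂]·[H₂] / ([CO]·[H₂O]) = 4.7.
([CO₂])·(1.5) / ((0.017)·(0.053)) = 4.7
[CO₂] = 0.00282 = 0.0028 mol L⁻¹

[CO₂] = 0.0028 mol L⁻¹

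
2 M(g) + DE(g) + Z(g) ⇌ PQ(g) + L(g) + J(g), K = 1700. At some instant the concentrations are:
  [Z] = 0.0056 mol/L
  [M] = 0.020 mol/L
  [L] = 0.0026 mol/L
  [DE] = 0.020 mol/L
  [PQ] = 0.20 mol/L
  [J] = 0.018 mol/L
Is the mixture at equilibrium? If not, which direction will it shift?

Q = [PQ]·[L]·[J] / ([M]²·[DE]·[Z]) = (0.20)·(0.0026)·(0.018) / ((0.020)²·(0.020)·(0.0056)) = 210
Q = 210 < K = 1700: net forward reaction.

no; Q < K, reaction proceeds forward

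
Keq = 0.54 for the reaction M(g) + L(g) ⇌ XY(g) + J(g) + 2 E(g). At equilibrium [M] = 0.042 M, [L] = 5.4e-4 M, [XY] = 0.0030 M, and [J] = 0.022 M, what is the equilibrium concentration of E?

[E] = 0.43 M

At equilibrium, Keq = [XY]·[J]·[E]² / ([M]·[L]) = 0.54.
(0.0030)·(0.022)·([E])² / ((0.042)·(5.4e-4)) = 0.54
[E]² = 0.186 ⇒ [E] = 0.43 M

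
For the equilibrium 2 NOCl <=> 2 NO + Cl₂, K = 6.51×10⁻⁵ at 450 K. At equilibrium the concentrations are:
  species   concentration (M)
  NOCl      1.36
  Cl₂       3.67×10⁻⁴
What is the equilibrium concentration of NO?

[NO] = 0.573 M

At equilibrium, K = [NO]²·[Cl₂] / [NOCl]² = 6.51×10⁻⁵.
([NO])²·(3.67×10⁻⁴) / (1.36)² = 6.51×10⁻⁵
[NO]² = 0.328 ⇒ [NO] = 0.573 M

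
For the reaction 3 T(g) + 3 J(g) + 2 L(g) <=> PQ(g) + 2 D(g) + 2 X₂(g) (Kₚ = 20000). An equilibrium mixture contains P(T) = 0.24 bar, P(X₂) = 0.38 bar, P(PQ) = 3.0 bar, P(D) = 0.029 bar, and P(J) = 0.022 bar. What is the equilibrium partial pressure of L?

At equilibrium, Kₚ = P(PQ)·P(D)²·P(X₂)² / (P(T)³·P(J)³·P(L)²) = 20000.
(3.0)·(0.029)²·(0.38)² / ((0.24)³·(0.022)³·(P(L))²) = 20000
P(L)² = 0.124 ⇒ P(L) = 0.35 bar

P(L) = 0.35 bar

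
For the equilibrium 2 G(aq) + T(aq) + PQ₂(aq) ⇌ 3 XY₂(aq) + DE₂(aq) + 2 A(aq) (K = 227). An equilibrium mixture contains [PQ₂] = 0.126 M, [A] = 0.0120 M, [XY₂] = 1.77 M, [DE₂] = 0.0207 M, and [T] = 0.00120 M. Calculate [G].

At equilibrium, K = [XY₂]³·[DE₂]·[A]² / ([G]²·[T]·[PQ₂]) = 227.
(1.77)³·(0.0207)·(0.0120)² / (([G])²·(0.00120)·(0.126)) = 227
[G]² = 4.82e-4 ⇒ [G] = 0.0219 M

[G] = 0.0219 M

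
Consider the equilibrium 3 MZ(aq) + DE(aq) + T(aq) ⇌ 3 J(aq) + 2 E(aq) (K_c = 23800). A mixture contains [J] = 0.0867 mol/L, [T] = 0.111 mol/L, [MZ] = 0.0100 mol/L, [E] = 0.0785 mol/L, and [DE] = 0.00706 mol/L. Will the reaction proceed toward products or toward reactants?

Q_c = [J]³·[E]² / ([MZ]³·[DE]·[T]) = (0.0867)³·(0.0785)² / ((0.0100)³·(0.00706)·(0.111)) = 5120
Q_c = 5120 < K_c = 23800, so the forward reaction proceeds.

toward products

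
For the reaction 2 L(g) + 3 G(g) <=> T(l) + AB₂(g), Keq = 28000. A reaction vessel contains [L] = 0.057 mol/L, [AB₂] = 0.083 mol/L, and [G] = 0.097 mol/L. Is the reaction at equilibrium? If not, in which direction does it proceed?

(T is a pure liquid — omitted from Q.)
Q = [AB₂] / ([L]²·[G]³) = (0.083) / ((0.057)²·(0.097)³) = 28000
Q = 28000 = Keq, so the system is already at equilibrium.

at equilibrium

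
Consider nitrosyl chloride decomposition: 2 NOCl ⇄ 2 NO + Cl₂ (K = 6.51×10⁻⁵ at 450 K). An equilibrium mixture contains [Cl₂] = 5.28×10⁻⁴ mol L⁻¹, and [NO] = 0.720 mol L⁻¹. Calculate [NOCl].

[NOCl] = 2.05 mol L⁻¹

At equilibrium, K = [NO]²·[Cl₂] / [NOCl]² = 6.51×10⁻⁵.
(0.720)²·(5.28×10⁻⁴) / ([NOCl])² = 6.51×10⁻⁵
[NOCl]² = 4.20 ⇒ [NOCl] = 2.05 mol L⁻¹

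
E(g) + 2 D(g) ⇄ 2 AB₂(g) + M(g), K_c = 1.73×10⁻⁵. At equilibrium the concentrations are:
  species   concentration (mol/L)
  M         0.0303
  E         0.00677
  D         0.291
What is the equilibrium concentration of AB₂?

At equilibrium, K_c = [AB₂]²·[M] / ([E]·[D]²) = 1.73×10⁻⁵.
([AB₂])²·(0.0303) / ((0.00677)·(0.291)²) = 1.73×10⁻⁵
[AB₂]² = 3.27×10⁻⁷ ⇒ [AB₂] = 5.72×10⁻⁴ mol/L

[AB₂] = 5.72×10⁻⁴ mol/L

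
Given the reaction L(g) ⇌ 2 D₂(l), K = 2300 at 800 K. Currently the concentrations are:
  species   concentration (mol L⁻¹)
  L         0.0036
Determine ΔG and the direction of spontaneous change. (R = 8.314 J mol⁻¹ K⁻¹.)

(D₂ is a pure liquid — omitted from Q.)
Q = 1 / [L] = 1 / (0.0036) = 278
ΔG = RT ln(Q/K) = (8.314 J mol⁻¹ K⁻¹)(800 K) × ln(278/2300)
   = (6.651 kJ/mol)(-2.113) = -14.1 kJ/mol
ΔG < 0, so the forward reaction is spontaneous (proceeds forward).

ΔG = -14.1 kJ/mol; the forward reaction is spontaneous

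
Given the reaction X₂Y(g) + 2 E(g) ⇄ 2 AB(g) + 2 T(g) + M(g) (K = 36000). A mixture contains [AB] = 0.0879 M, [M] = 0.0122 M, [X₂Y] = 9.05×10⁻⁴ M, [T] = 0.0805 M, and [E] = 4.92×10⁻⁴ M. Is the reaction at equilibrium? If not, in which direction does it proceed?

toward products

Q = [AB]²·[T]²·[M] / ([X₂Y]·[E]²) = (0.0879)²·(0.0805)²·(0.0122) / ((9.05×10⁻⁴)·(4.92×10⁻⁴)²) = 2790
Q = 2790 < K = 36000, so the forward reaction proceeds.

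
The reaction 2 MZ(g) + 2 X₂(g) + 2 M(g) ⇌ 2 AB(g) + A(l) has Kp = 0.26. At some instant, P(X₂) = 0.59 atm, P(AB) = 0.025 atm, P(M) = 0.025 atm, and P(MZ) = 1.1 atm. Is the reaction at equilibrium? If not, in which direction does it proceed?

reverse (toward reactants)

(A is a pure liquid — omitted from Qp.)
Qp = P(AB)² / (P(MZ)²·P(X₂)²·P(M)²) = (0.025)² / ((1.1)²·(0.59)²·(0.025)²) = 2.4
Qp = 2.4 > Kp = 0.26, so the reverse reaction proceeds.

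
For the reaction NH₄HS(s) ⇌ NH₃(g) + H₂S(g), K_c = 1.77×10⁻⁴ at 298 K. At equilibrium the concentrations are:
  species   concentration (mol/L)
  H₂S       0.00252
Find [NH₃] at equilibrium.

[NH₃] = 0.0702 mol/L

(NH₄HS is a pure solid — omitted from K_c.)
At equilibrium, K_c = [NH₃]·[H₂S] = 1.77×10⁻⁴.
([NH₃])·(0.00252) = 1.77×10⁻⁴
[NH₃] = 0.0702 mol/L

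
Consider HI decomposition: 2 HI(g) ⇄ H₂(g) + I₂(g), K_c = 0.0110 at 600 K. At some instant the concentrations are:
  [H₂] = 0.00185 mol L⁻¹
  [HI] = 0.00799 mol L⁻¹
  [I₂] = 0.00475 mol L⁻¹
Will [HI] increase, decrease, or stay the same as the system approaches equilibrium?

Q_c = [H₂]·[I₂] / [HI]² = (0.00185)·(0.00475) / (0.00799)² = 0.138
Q_c = 0.138 > K_c = 0.0110: net reverse reaction.
HI is a reactant, so it increases.

increase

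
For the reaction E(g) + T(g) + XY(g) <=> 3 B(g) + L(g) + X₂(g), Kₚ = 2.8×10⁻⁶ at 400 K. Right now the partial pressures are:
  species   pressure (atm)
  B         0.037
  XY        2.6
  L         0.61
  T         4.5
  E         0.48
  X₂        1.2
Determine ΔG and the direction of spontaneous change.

Qₚ = P(B)³·P(L)·P(X₂) / (P(E)·P(T)·P(XY)) = (0.037)³·(0.61)·(1.2) / ((0.48)·(4.5)·(2.6)) = 6.60×10⁻⁶
ΔG = RT ln(Qₚ/Kₚ) = (8.314 J mol⁻¹ K⁻¹)(400 K) × ln(6.60×10⁻⁶/2.8×10⁻⁶)
   = (3.326 kJ/mol)(0.8575) = 2.85 kJ/mol
ΔG > 0, so the forward reaction is non-spontaneous (proceeds in reverse).

ΔG = 2.85 kJ/mol; the forward reaction is non-spontaneous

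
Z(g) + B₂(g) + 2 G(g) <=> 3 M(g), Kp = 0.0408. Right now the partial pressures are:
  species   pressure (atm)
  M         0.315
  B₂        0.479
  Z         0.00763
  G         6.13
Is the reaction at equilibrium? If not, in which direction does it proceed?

Qp = P(M)³ / (P(Z)·P(B₂)·P(G)²) = (0.315)³ / ((0.00763)·(0.479)·(6.13)²) = 0.228
Qp = 0.228 > Kp = 0.0408, so the reverse reaction proceeds.

to the left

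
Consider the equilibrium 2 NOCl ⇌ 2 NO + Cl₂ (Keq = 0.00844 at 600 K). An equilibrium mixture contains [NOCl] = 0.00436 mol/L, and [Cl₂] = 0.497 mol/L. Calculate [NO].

At equilibrium, Keq = [NO]²·[Cl₂] / [NOCl]² = 0.00844.
([NO])²·(0.497) / (0.00436)² = 0.00844
[NO]² = 3.23×10⁻⁷ ⇒ [NO] = 5.68×10⁻⁴ mol/L

[NO] = 5.68×10⁻⁴ mol/L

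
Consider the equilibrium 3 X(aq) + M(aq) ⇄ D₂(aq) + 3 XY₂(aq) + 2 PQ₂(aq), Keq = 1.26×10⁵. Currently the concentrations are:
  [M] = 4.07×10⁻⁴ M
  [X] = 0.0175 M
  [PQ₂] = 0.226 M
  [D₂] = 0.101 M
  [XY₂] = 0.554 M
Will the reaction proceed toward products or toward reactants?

in the reverse direction

Q = [D₂]·[XY₂]³·[PQ₂]² / ([X]³·[M]) = (0.101)·(0.554)³·(0.226)² / ((0.0175)³·(4.07×10⁻⁴)) = 4.02×10⁵
Q = 4.02×10⁵ > Keq = 1.26×10⁵, so the reverse reaction proceeds.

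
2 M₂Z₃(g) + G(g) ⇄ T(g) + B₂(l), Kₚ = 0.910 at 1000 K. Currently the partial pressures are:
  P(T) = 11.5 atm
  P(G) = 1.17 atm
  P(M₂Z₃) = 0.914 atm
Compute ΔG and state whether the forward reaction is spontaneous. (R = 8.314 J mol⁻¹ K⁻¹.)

ΔG = 21.3 kJ/mol; the forward reaction is non-spontaneous

(B₂ is a pure liquid — omitted from Qₚ.)
Qₚ = P(T) / (P(M₂Z₃)²·P(G)) = (11.5) / ((0.914)²·(1.17)) = 11.8
ΔG = RT ln(Qₚ/Kₚ) = (8.314 J mol⁻¹ K⁻¹)(1000 K) × ln(11.8/0.910)
   = (8.314 kJ/mol)(2.562) = 21.3 kJ/mol
ΔG > 0, so the forward reaction is non-spontaneous (proceeds in reverse).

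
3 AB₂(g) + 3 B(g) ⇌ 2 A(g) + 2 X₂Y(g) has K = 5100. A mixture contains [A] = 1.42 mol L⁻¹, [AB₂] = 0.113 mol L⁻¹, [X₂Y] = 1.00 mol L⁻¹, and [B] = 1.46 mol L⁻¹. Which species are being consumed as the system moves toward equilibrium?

Q = [A]²·[X₂Y]² / ([AB₂]³·[B]³) = (1.42)²·(1.00)² / ((0.113)³·(1.46)³) = 449
Q = 449 < K = 5100: net forward reaction.

AB₂, B (reactants)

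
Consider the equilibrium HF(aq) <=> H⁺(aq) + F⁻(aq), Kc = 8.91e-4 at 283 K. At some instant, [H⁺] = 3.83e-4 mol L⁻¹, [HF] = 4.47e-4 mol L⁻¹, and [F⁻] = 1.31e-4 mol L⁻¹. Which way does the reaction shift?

to the right

Qc = [H⁺]·[F⁻] / [HF] = (3.83e-4)·(1.31e-4) / (4.47e-4) = 1.12e-4
Qc = 1.12e-4 < Kc = 8.91e-4, so the forward reaction proceeds.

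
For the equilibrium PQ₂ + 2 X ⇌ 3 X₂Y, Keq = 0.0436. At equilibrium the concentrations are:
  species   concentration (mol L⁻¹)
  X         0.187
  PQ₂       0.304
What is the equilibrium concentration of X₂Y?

[X₂Y] = 0.0774 mol L⁻¹

At equilibrium, Keq = [X₂Y]³ / ([PQ₂]·[X]²) = 0.0436.
([X₂Y])³ / ((0.304)·(0.187)²) = 0.0436
[X₂Y]³ = 4.63e-4 ⇒ [X₂Y] = 0.0774 mol L⁻¹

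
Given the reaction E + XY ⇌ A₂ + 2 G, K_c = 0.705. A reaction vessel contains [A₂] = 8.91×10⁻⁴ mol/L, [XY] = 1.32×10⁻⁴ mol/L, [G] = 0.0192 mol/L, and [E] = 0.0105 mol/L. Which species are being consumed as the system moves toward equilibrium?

Q_c = [A₂]·[G]² / ([E]·[XY]) = (8.91×10⁻⁴)·(0.0192)² / ((0.0105)·(1.32×10⁻⁴)) = 0.237
Q_c = 0.237 < K_c = 0.705: net forward reaction.

E, XY (reactants)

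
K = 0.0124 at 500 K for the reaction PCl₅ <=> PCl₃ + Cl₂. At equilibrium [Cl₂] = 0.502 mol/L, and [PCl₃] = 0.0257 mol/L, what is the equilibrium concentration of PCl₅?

[PCl₅] = 1.04 mol/L

At equilibrium, K = [PCl₃]·[Cl₂] / [PCl₅] = 0.0124.
(0.0257)·(0.502) / ([PCl₅]) = 0.0124
[PCl₅] = 1.04 mol/L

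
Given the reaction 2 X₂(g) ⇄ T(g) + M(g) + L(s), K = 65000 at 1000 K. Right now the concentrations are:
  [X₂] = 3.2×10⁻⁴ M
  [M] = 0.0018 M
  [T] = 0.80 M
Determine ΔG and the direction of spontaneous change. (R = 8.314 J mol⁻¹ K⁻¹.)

(L is a pure solid — omitted from Q.)
Q = [T]·[M] / [X₂]² = (0.80)·(0.0018) / (3.2×10⁻⁴)² = 14100
ΔG = RT ln(Q/K) = (8.314 J mol⁻¹ K⁻¹)(1000 K) × ln(14100/65000)
   = (8.314 kJ/mol)(-1.528) = -12.7 kJ/mol
ΔG < 0, so the forward reaction is spontaneous (proceeds forward).

ΔG = -12.7 kJ/mol; the forward reaction is spontaneous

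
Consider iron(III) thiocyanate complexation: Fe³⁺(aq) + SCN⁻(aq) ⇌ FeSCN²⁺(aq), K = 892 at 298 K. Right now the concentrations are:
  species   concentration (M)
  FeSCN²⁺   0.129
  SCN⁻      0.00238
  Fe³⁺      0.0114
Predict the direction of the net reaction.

Q = [FeSCN²⁺] / ([Fe³⁺]·[SCN⁻]) = (0.129) / ((0.0114)·(0.00238)) = 4750
Q = 4750 > K = 892, so the reverse reaction proceeds.

to the left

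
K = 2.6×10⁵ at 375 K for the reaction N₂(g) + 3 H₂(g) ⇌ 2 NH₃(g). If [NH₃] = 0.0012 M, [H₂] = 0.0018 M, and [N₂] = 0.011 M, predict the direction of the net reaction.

forward (toward products)

Q = [NH₃]² / ([N₂]·[H₂]³) = (0.0012)² / ((0.011)·(0.0018)³) = 22000
Q = 22000 < K = 2.6×10⁵, so the forward reaction proceeds.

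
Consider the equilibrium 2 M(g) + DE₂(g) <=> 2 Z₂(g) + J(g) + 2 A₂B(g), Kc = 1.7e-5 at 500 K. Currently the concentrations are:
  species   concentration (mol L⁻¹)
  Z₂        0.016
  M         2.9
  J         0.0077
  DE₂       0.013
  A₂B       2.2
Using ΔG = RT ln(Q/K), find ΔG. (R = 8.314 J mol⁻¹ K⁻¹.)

Qc = [Z₂]²·[J]·[A₂B]² / ([M]²·[DE₂]) = (0.016)²·(0.0077)·(2.2)² / ((2.9)²·(0.013)) = 8.73e-5
ΔG = RT ln(Qc/Kc) = (8.314 J mol⁻¹ K⁻¹)(500 K) × ln(8.73e-5/1.7e-5)
   = (4.157 kJ/mol)(1.636) = 6.80 kJ/mol
ΔG > 0, so the forward reaction is non-spontaneous (proceeds in reverse).

ΔG = 6.80 kJ/mol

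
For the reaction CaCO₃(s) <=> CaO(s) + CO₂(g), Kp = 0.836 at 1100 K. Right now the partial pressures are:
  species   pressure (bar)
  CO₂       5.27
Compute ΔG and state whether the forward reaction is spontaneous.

(CaCO₃, CaO are pure solids — omitted from Qp.)
Qp = P(CO₂) = 5.27
ΔG = RT ln(Qp/Kp) = (8.314 J mol⁻¹ K⁻¹)(1100 K) × ln(5.27/0.836)
   = (9.145 kJ/mol)(1.841) = 16.8 kJ/mol
ΔG > 0, so the forward reaction is non-spontaneous (proceeds in reverse).

ΔG = 16.8 kJ/mol; the forward reaction is non-spontaneous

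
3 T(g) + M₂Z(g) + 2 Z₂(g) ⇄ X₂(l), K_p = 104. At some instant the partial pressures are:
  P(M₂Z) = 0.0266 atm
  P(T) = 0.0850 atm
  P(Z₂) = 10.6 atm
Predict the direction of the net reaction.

toward reactants

(X₂ is a pure liquid — omitted from Q_p.)
Q_p = 1 / (P(T)³·P(M₂Z)·P(Z₂)²) = 1 / ((0.0850)³·(0.0266)·(10.6)²) = 545
Q_p = 545 > K_p = 104, so the reverse reaction proceeds.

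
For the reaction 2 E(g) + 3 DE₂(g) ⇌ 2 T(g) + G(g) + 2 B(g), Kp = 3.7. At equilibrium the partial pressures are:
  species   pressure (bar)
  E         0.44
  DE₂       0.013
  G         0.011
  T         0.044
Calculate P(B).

At equilibrium, Kp = P(T)²·P(G)·P(B)² / (P(E)²·P(DE₂)³) = 3.7.
(0.044)²·(0.011)·(P(B))² / ((0.44)²·(0.013)³) = 3.7
P(B)² = 0.0739 ⇒ P(B) = 0.27 bar

P(B) = 0.27 bar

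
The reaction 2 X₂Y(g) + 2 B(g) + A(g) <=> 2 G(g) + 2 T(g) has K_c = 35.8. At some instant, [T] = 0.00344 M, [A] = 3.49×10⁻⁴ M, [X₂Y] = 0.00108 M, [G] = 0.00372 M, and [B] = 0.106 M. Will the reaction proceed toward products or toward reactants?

Q_c = [G]²·[T]² / ([X₂Y]²·[B]²·[A]) = (0.00372)²·(0.00344)² / ((0.00108)²·(0.106)²·(3.49×10⁻⁴)) = 35.8
Q_c = 35.8 = K_c, so the system is already at equilibrium.

neither direction; the system is at equilibrium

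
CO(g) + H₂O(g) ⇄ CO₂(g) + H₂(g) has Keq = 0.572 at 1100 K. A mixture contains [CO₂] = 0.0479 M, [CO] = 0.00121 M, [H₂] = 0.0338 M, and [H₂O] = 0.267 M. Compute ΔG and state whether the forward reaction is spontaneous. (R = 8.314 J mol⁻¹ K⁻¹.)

Q = [CO₂]·[H₂] / ([CO]·[H₂O]) = (0.0479)·(0.0338) / ((0.00121)·(0.267)) = 5.01
ΔG = RT ln(Q/Keq) = (8.314 J mol⁻¹ K⁻¹)(1100 K) × ln(5.01/0.572)
   = (9.145 kJ/mol)(2.170) = 19.8 kJ/mol
ΔG > 0, so the forward reaction is non-spontaneous (proceeds in reverse).

ΔG = 19.8 kJ/mol; the forward reaction is non-spontaneous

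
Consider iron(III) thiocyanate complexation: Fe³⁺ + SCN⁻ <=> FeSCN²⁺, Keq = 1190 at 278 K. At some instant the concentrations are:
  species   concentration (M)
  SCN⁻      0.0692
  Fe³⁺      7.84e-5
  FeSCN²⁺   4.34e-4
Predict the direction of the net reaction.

in the forward direction

Q = [FeSCN²⁺] / ([Fe³⁺]·[SCN⁻]) = (4.34e-4) / ((7.84e-5)·(0.0692)) = 80.0
Q = 80.0 < Keq = 1190, so the forward reaction proceeds.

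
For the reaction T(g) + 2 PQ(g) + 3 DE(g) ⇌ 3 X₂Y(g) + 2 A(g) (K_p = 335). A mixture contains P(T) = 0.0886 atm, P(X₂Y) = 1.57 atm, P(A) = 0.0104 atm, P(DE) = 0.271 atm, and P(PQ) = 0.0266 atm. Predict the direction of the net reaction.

at equilibrium

Q_p = P(X₂Y)³·P(A)² / (P(T)·P(PQ)²·P(DE)³) = (1.57)³·(0.0104)² / ((0.0886)·(0.0266)²·(0.271)³) = 335
Q_p = 335 = K_p, so the system is already at equilibrium.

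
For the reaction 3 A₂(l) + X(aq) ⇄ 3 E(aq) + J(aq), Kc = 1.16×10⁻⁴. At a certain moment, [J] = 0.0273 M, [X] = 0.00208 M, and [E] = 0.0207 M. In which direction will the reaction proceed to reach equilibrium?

at equilibrium

(A₂ is a pure liquid — omitted from Qc.)
Qc = [E]³·[J] / [X] = (0.0207)³·(0.0273) / (0.00208) = 1.16×10⁻⁴
Qc = 1.16×10⁻⁴ = Kc, so the system is already at equilibrium.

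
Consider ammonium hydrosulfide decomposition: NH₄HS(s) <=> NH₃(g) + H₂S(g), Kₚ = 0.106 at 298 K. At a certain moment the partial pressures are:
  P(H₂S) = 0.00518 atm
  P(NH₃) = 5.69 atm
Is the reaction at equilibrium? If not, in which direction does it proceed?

forward (toward products)

(NH₄HS is a pure solid — omitted from Qₚ.)
Qₚ = P(NH₃)·P(H₂S) = (5.69)·(0.00518) = 0.0295
Qₚ = 0.0295 < Kₚ = 0.106, so the forward reaction proceeds.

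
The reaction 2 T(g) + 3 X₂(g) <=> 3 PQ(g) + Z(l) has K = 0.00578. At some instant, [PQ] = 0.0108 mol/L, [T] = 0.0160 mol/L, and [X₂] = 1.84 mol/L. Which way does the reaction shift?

(Z is a pure liquid — omitted from Q.)
Q = [PQ]³ / ([T]²·[X₂]³) = (0.0108)³ / ((0.0160)²·(1.84)³) = 7.90e-4
Q = 7.90e-4 < K = 0.00578, so the forward reaction proceeds.

in the forward direction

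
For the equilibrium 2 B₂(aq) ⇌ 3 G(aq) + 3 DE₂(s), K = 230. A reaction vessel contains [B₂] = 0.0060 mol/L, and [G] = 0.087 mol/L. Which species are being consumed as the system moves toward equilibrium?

(DE₂ is a pure solid — omitted from Q.)
Q = [G]³ / [B₂]² = (0.087)³ / (0.0060)² = 18
Q = 18 < K = 230: net forward reaction.

B₂ (reactants)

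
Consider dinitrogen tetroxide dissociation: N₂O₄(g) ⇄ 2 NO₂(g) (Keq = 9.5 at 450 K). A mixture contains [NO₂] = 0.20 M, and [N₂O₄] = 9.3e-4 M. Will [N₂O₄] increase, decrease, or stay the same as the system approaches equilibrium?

increase

Q = [NO₂]² / [N₂O₄] = (0.20)² / (9.3e-4) = 43
Q = 43 > Keq = 9.5: net reverse reaction.
N₂O₄ is a reactant, so it increases.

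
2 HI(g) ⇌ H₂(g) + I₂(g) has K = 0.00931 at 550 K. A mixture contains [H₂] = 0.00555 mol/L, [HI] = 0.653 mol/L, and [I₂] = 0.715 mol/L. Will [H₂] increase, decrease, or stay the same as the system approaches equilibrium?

Q = [H₂]·[I₂] / [HI]² = (0.00555)·(0.715) / (0.653)² = 0.00931
Q = 0.00931 = K; the system is at equilibrium.

stay the same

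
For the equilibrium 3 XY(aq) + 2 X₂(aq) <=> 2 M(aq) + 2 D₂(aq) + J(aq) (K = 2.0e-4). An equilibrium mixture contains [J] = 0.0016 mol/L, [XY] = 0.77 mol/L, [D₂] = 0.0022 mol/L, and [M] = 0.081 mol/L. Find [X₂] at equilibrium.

[X₂] = 7.5e-4 mol/L

At equilibrium, K = [M]²·[D₂]²·[J] / ([XY]³·[X₂]²) = 2.0e-4.
(0.081)²·(0.0022)²·(0.0016) / ((0.77)³·([X₂])²) = 2.0e-4
[X₂]² = 5.56e-7 ⇒ [X₂] = 7.5e-4 mol/L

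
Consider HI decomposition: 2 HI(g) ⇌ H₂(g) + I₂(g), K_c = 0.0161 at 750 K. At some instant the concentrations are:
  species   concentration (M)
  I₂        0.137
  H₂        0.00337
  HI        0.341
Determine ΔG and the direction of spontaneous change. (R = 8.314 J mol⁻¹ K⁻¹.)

Q_c = [H₂]·[I₂] / [HI]² = (0.00337)·(0.137) / (0.341)² = 0.00397
ΔG = RT ln(Q_c/K_c) = (8.314 J mol⁻¹ K⁻¹)(750 K) × ln(0.00397/0.0161)
   = (6.236 kJ/mol)(-1.400) = -8.73 kJ/mol
ΔG < 0, so the forward reaction is spontaneous (proceeds forward).

ΔG = -8.73 kJ/mol; the forward reaction is spontaneous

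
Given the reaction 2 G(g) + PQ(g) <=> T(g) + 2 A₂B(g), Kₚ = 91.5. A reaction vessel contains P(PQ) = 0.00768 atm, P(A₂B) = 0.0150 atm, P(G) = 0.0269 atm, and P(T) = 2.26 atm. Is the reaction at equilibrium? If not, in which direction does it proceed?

neither direction; the system is at equilibrium

Qₚ = P(T)·P(A₂B)² / (P(G)²·P(PQ)) = (2.26)·(0.0150)² / ((0.0269)²·(0.00768)) = 91.5
Qₚ = 91.5 = Kₚ, so the system is already at equilibrium.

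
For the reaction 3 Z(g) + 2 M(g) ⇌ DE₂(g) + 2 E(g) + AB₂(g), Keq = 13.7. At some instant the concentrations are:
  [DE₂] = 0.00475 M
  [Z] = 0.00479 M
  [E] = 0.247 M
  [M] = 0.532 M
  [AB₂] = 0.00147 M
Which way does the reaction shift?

no net change (already at equilibrium)

Q = [DE₂]·[E]²·[AB₂] / ([Z]³·[M]²) = (0.00475)·(0.247)²·(0.00147) / ((0.00479)³·(0.532)²) = 13.7
Q = 13.7 = Keq, so the system is already at equilibrium.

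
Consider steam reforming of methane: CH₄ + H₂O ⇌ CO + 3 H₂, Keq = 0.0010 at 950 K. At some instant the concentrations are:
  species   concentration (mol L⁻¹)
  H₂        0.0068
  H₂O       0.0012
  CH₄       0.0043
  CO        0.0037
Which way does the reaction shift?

forward (toward products)

Q = [CO]·[H₂]³ / ([CH₄]·[H₂O]) = (0.0037)·(0.0068)³ / ((0.0043)·(0.0012)) = 2.3×10⁻⁴
Q = 2.3×10⁻⁴ < Keq = 0.0010, so the forward reaction proceeds.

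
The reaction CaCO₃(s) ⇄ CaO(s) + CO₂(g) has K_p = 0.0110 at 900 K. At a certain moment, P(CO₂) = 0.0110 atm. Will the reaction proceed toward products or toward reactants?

neither direction; the system is at equilibrium

(CaCO₃, CaO are pure solids — omitted from Q_p.)
Q_p = P(CO₂) = 0.0110
Q_p = 0.0110 = K_p, so the system is already at equilibrium.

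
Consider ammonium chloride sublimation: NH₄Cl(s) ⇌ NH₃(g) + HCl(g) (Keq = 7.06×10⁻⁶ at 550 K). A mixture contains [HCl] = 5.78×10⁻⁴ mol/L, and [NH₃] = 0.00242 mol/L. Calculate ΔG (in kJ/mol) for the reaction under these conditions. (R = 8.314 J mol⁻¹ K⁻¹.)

(NH₄Cl is a pure solid — omitted from Q.)
Q = [NH₃]·[HCl] = (0.00242)·(5.78×10⁻⁴) = 1.40×10⁻⁶
ΔG = RT ln(Q/Keq) = (8.314 J mol⁻¹ K⁻¹)(550 K) × ln(1.40×10⁻⁶/7.06×10⁻⁶)
   = (4.573 kJ/mol)(-1.618) = -7.40 kJ/mol
ΔG < 0, so the forward reaction is spontaneous (proceeds forward).

ΔG = -7.40 kJ/mol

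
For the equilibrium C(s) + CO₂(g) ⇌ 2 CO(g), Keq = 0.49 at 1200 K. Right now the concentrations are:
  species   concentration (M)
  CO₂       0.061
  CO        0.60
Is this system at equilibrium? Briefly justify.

(C is a pure solid — omitted from Q.)
Q = [CO]² / [CO₂] = (0.60)² / (0.061) = 5.9
Q = 5.9 > Keq = 0.49: net reverse reaction.

no; Q > K, reaction proceeds in reverse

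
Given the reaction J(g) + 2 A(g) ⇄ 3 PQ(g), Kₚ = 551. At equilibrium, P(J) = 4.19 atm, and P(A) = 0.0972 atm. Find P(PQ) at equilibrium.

At equilibrium, Kₚ = P(PQ)³ / (P(J)·P(A)²) = 551.
(P(PQ))³ / ((4.19)·(0.0972)²) = 551
P(PQ)³ = 21.8 ⇒ P(PQ) = 2.79 atm

P(PQ) = 2.79 atm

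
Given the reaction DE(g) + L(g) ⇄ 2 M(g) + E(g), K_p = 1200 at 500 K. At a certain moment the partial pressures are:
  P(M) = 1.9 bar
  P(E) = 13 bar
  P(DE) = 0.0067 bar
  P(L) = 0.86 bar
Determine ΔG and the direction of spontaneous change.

Q_p = P(M)²·P(E) / (P(DE)·P(L)) = (1.9)²·(13) / ((0.0067)·(0.86)) = 8140
ΔG = RT ln(Q_p/K_p) = (8.314 J mol⁻¹ K⁻¹)(500 K) × ln(8140/1200)
   = (4.157 kJ/mol)(1.914) = 7.96 kJ/mol
ΔG > 0, so the forward reaction is non-spontaneous (proceeds in reverse).

ΔG = 7.96 kJ/mol; the forward reaction is non-spontaneous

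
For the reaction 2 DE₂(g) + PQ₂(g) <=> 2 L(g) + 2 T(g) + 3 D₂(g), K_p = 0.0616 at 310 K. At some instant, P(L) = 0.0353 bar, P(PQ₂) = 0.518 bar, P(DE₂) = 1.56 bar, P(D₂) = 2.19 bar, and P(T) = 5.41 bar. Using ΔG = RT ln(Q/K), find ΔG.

ΔG = 4.11 kJ/mol

Q_p = P(L)²·P(T)²·P(D₂)³ / (P(DE₂)²·P(PQ₂)) = (0.0353)²·(5.41)²·(2.19)³ / ((1.56)²·(0.518)) = 0.304
ΔG = RT ln(Q_p/K_p) = (8.314 J mol⁻¹ K⁻¹)(310 K) × ln(0.304/0.0616)
   = (2.577 kJ/mol)(1.596) = 4.11 kJ/mol
ΔG > 0, so the forward reaction is non-spontaneous (proceeds in reverse).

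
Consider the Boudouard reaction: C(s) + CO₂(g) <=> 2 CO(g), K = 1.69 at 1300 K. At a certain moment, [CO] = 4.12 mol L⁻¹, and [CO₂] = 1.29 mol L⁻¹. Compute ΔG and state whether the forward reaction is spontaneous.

ΔG = 22.2 kJ/mol; the forward reaction is non-spontaneous

(C is a pure solid — omitted from Q.)
Q = [CO]² / [CO₂] = (4.12)² / (1.29) = 13.2
ΔG = RT ln(Q/K) = (8.314 J mol⁻¹ K⁻¹)(1300 K) × ln(13.2/1.69)
   = (10.81 kJ/mol)(2.055) = 22.2 kJ/mol
ΔG > 0, so the forward reaction is non-spontaneous (proceeds in reverse).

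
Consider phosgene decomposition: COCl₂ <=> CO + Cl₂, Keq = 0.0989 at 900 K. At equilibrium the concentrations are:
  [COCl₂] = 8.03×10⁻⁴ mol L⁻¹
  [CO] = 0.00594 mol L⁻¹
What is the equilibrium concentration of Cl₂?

[Cl₂] = 0.0134 mol L⁻¹

At equilibrium, Keq = [CO]·[Cl₂] / [COCl₂] = 0.0989.
(0.00594)·([Cl₂]) / (8.03×10⁻⁴) = 0.0989
[Cl₂] = 0.0134 mol L⁻¹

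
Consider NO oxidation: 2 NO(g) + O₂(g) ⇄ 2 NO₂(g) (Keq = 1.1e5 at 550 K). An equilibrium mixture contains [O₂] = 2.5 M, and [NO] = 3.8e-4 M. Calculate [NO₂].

At equilibrium, Keq = [NO₂]² / ([NO]²·[O₂]) = 1.1e5.
([NO₂])² / ((3.8e-4)²·(2.5)) = 1.1e5
[NO₂]² = 0.0397 ⇒ [NO₂] = 0.20 M

[NO₂] = 0.20 M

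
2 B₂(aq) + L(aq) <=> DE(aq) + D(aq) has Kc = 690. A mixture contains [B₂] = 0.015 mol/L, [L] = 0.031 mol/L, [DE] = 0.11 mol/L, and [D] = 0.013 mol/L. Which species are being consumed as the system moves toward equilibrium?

B₂, L (reactants)

Qc = [DE]·[D] / ([B₂]²·[L]) = (0.11)·(0.013) / ((0.015)²·(0.031)) = 210
Qc = 210 < Kc = 690: net forward reaction.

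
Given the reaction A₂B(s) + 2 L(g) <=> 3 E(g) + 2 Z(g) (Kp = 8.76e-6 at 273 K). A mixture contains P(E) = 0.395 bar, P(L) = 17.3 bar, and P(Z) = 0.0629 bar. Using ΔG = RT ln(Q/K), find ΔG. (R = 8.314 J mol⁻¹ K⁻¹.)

ΔG = -5.39 kJ/mol

(A₂B is a pure solid — omitted from Qp.)
Qp = P(E)³·P(Z)² / P(L)² = (0.395)³·(0.0629)² / (17.3)² = 8.15e-7
ΔG = RT ln(Qp/Kp) = (8.314 J mol⁻¹ K⁻¹)(273 K) × ln(8.15e-7/8.76e-6)
   = (2.270 kJ/mol)(-2.375) = -5.39 kJ/mol
ΔG < 0, so the forward reaction is spontaneous (proceeds forward).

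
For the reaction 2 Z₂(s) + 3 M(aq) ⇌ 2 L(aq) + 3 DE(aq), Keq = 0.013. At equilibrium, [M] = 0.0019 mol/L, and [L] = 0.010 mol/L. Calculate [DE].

(Z₂ is a pure solid — omitted from Keq.)
At equilibrium, Keq = [L]²·[DE]³ / [M]³ = 0.013.
(0.010)²·([DE])³ / (0.0019)³ = 0.013
[DE]³ = 8.92×10⁻⁷ ⇒ [DE] = 0.0096 mol/L

[DE] = 0.0096 mol/L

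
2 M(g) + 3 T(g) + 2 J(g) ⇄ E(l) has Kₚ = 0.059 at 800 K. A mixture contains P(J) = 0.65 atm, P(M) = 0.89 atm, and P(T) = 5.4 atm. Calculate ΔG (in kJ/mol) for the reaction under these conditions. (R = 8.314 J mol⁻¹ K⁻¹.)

(E is a pure liquid — omitted from Qₚ.)
Qₚ = 1 / (P(M)²·P(T)³·P(J)²) = 1 / ((0.89)²·(5.4)³·(0.65)²) = 0.0190
ΔG = RT ln(Qₚ/Kₚ) = (8.314 J mol⁻¹ K⁻¹)(800 K) × ln(0.0190/0.059)
   = (6.651 kJ/mol)(-1.133) = -7.54 kJ/mol
ΔG < 0, so the forward reaction is spontaneous (proceeds forward).

ΔG = -7.54 kJ/mol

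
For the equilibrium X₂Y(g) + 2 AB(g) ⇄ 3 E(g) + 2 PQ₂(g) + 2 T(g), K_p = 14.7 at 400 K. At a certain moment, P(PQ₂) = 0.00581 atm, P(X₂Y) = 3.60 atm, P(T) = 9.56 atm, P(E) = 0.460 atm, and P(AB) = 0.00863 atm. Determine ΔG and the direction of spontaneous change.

ΔG = -8.56 kJ/mol; the forward reaction is spontaneous

Q_p = P(E)³·P(PQ₂)²·P(T)² / (P(X₂Y)·P(AB)²) = (0.460)³·(0.00581)²·(9.56)² / ((3.60)·(0.00863)²) = 1.12
ΔG = RT ln(Q_p/K_p) = (8.314 J mol⁻¹ K⁻¹)(400 K) × ln(1.12/14.7)
   = (3.326 kJ/mol)(-2.575) = -8.56 kJ/mol
ΔG < 0, so the forward reaction is spontaneous (proceeds forward).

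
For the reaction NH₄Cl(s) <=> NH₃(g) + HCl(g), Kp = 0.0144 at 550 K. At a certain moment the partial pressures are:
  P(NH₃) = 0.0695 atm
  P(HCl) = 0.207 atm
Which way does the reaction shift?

neither direction; the system is at equilibrium

(NH₄Cl is a pure solid — omitted from Qp.)
Qp = P(NH₃)·P(HCl) = (0.0695)·(0.207) = 0.0144
Qp = 0.0144 = Kp, so the system is already at equilibrium.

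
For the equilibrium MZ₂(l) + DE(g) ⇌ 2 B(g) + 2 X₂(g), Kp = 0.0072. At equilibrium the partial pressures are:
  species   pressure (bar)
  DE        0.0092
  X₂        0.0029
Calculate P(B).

P(B) = 2.8 bar

(MZ₂ is a pure liquid — omitted from Kp.)
At equilibrium, Kp = P(B)²·P(X₂)² / P(DE) = 0.0072.
(P(B))²·(0.0029)² / (0.0092) = 0.0072
P(B)² = 7.88 ⇒ P(B) = 2.8 bar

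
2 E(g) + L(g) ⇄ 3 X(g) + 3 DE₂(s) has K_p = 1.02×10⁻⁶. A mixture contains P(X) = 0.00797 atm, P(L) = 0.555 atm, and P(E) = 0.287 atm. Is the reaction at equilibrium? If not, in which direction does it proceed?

to the left

(DE₂ is a pure solid — omitted from Q_p.)
Q_p = P(X)³ / (P(E)²·P(L)) = (0.00797)³ / ((0.287)²·(0.555)) = 1.11×10⁻⁵
Q_p = 1.11×10⁻⁵ > K_p = 1.02×10⁻⁶, so the reverse reaction proceeds.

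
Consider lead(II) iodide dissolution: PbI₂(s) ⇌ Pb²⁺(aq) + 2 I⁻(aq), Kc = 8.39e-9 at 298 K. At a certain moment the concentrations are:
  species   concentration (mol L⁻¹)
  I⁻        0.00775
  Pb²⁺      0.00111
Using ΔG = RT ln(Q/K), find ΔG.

(PbI₂ is a pure solid — omitted from Qc.)
Qc = [Pb²⁺]·[I⁻]² = (0.00111)·(0.00775)² = 6.67e-8
ΔG = RT ln(Qc/Kc) = (8.314 J mol⁻¹ K⁻¹)(298 K) × ln(6.67e-8/8.39e-9)
   = (2.478 kJ/mol)(2.073) = 5.14 kJ/mol
ΔG > 0, so the forward reaction is non-spontaneous (proceeds in reverse).

ΔG = 5.14 kJ/mol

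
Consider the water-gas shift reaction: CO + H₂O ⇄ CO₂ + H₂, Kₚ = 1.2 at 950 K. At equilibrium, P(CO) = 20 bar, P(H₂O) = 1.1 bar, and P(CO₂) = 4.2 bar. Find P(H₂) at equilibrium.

P(H₂) = 6.3 bar

At equilibrium, Kₚ = P(CO₂)·P(H₂) / (P(CO)·P(H₂O)) = 1.2.
(4.2)·(P(H₂)) / ((20)·(1.1)) = 1.2
P(H₂) = 6.29 = 6.3 bar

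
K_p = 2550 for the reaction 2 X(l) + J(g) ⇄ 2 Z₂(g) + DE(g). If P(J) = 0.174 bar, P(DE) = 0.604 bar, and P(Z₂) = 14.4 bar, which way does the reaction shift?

to the right

(X is a pure liquid — omitted from Q_p.)
Q_p = P(Z₂)²·P(DE) / P(J) = (14.4)²·(0.604) / (0.174) = 720
Q_p = 720 < K_p = 2550, so the forward reaction proceeds.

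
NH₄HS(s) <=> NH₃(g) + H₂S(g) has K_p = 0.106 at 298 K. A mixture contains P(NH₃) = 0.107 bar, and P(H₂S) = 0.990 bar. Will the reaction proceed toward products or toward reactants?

(NH₄HS is a pure solid — omitted from Q_p.)
Q_p = P(NH₃)·P(H₂S) = (0.107)·(0.990) = 0.106
Q_p = 0.106 = K_p, so the system is already at equilibrium.

no net change (already at equilibrium)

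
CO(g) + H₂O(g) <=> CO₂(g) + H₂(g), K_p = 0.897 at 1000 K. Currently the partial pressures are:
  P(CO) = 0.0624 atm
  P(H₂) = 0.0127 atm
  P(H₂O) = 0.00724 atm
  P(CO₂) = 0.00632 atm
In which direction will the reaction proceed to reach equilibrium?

Q_p = P(CO₂)·P(H₂) / (P(CO)·P(H₂O)) = (0.00632)·(0.0127) / ((0.0624)·(0.00724)) = 0.178
Q_p = 0.178 < K_p = 0.897, so the forward reaction proceeds.

toward products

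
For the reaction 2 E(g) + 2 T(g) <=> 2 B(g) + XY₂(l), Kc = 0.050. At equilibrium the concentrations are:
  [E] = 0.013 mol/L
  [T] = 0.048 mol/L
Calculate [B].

[B] = 1.4e-4 mol/L

(XY₂ is a pure liquid — omitted from Kc.)
At equilibrium, Kc = [B]² / ([E]²·[T]²) = 0.050.
([B])² / ((0.013)²·(0.048)²) = 0.050
[B]² = 1.95e-8 ⇒ [B] = 1.4e-4 mol/L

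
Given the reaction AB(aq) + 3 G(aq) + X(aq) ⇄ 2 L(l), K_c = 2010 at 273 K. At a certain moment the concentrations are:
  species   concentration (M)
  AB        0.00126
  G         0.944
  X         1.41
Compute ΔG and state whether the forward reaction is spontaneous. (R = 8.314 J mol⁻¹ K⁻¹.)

(L is a pure liquid — omitted from Q_c.)
Q_c = 1 / ([AB]·[G]³·[X]) = 1 / ((0.00126)·(0.944)³·(1.41)) = 669
ΔG = RT ln(Q_c/K_c) = (8.314 J mol⁻¹ K⁻¹)(273 K) × ln(669/2010)
   = (2.270 kJ/mol)(-1.100) = -2.50 kJ/mol
ΔG < 0, so the forward reaction is spontaneous (proceeds forward).

ΔG = -2.50 kJ/mol; the forward reaction is spontaneous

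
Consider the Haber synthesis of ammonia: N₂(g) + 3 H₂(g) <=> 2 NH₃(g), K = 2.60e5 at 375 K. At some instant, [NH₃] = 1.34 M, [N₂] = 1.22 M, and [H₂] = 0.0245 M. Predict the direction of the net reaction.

Q = [NH₃]² / ([N₂]·[H₂]³) = (1.34)² / ((1.22)·(0.0245)³) = 1.00e5
Q = 1.00e5 < K = 2.60e5, so the forward reaction proceeds.

toward products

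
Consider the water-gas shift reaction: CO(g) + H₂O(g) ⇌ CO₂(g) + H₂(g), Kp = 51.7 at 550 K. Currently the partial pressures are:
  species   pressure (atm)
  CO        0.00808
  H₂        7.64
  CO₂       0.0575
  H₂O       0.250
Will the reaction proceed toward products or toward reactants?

toward reactants

Qp = P(CO₂)·P(H₂) / (P(CO)·P(H₂O)) = (0.0575)·(7.64) / ((0.00808)·(0.250)) = 217
Qp = 217 > Kp = 51.7, so the reverse reaction proceeds.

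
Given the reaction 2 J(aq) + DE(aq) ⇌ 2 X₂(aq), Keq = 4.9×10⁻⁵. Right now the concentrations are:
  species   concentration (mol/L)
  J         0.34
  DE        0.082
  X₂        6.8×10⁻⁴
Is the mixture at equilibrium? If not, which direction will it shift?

Q = [X₂]² / ([J]²·[DE]) = (6.8×10⁻⁴)² / ((0.34)²·(0.082)) = 4.9×10⁻⁵
Q = 4.9×10⁻⁵ = Keq; the system is at equilibrium.

yes, at equilibrium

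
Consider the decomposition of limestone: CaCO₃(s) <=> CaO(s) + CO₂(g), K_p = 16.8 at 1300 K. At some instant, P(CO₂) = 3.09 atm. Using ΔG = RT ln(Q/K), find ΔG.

(CaCO₃, CaO are pure solids — omitted from Q_p.)
Q_p = P(CO₂) = 3.09
ΔG = RT ln(Q_p/K_p) = (8.314 J mol⁻¹ K⁻¹)(1300 K) × ln(3.09/16.8)
   = (10.81 kJ/mol)(-1.693) = -18.3 kJ/mol
ΔG < 0, so the forward reaction is spontaneous (proceeds forward).

ΔG = -18.3 kJ/mol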